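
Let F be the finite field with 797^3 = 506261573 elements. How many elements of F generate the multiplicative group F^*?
There are φ(506261572) = 250192800 primitive elements

F_q^* is cyclic of order q - 1 = 506261572. A cyclic group of order m has exactly φ(m) generators. Here m = 506261572 = 2^2 · 157 · 199 · 4051, so the number of primitive elements is φ(506261572) = 250192800.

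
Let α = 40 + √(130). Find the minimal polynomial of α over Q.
m_α(x) = x^2 - 80x + 1470

From α - 40 = √(130), squaring gives (α - 40)^2 = 130, i.e. α^2 - 80α + 1600 = 130, so α^2 - 80α + 1470 = 0. The discriminant of x^2 - 80x + 1470 is (-80)^2 - 4·(1470) = 6400 - 5880 = 520, and 4·(130) is not a perfect square in Q since 130 is squarefree and ≠ 1. Hence x^2 - 80x + 1470 is irreducible over Q and is the minimal polynomial of α.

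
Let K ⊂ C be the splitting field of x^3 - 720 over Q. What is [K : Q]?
[K : Q] = 6

The roots of x^3 - 720 are ∛720, ω∛720, ω^2∛720 where ω = e^(2πi/3) is a primitive cube root of unity, so K = Q(∛720, ω). Now [Q(∛720):Q] = 3 (since 720 is not a perfect cube, x^3 - 720 is irreducible) and [Q(ω):Q] = 2. Both 2 and 3 divide [K:Q], and [K:Q] ≤ 3·2 = 6, so [K:Q] = 6. (Equivalently: Q(∛720) ⊂ R but ω ∉ R, so [K : Q(∛720)] = 2.)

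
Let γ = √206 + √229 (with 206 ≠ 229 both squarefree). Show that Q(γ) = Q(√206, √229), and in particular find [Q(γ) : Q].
[Q(γ) : Q] = 4 (equivalently, Q(γ) = Q(√206, √229))

Obviously Q(γ) ⊆ Q(√206, √229), and [Q(√206, √229):Q] = 4 (since 206, 229 are distinct squarefree integers > 1 with 47174 not a perfect square). To show equality we compute the minimal polynomial of γ. From γ = √206 + √229: γ^2 = 206 + 2√(47174) + 229 = 435 + 2√(47174), so γ^2 - 435 = 2√(47174); squaring, (γ^2 - 435)^2 = 4·47174, i.e. γ^4 - 870γ^2 + 189225 - 188696 = 0, i.e. γ^4 - 870γ^2 + 529 = 0. So γ is a root of x^4 - 870x^2 + 529. This polynomial is irreducible over Q: it has no rational root (each ±√206 ± √229 is irrational), and any factorization into two quadratics over Q would force √(47174) ∈ Q (pairing opposite roots) or √206, √229 ∈ Q (other pairings), all impossible. Hence [Q(γ):Q] = 4 = [Q(√206, √229):Q], so Q(γ) = Q(√206, √229).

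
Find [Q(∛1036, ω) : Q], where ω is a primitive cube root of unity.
[Q(∛1036, ω) : Q] = 6

[Q(∛1036):Q] = 3 (min poly x^3 - 1036, irreducible since 1036 is not a perfect cube). [Q(ω):Q] = 2 (min poly x^2 + x + 1). Since Q(∛1036) ⊂ R and ω ∉ R, we have ω ∉ Q(∛1036), so x^2 + x + 1 remains irreducible over Q(∛1036) and [Q(∛1036, ω) : Q(∛1036)] = 2. By the tower law, [Q(∛1036, ω) : Q] = 3 · 2 = 6. (In fact Q(∛1036, ω) is the splitting field of x^3 - 1036 over Q.)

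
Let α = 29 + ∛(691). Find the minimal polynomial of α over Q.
m_α(x) = x^3 - 87x^2 + 2523x - 25080

Set β = α - 29 = ∛(691), so β^3 = 691. Then (α - 29)^3 - 691 = 0, i.e. α is a root of g(x) = (x - 29)^3 - 691 = x^3 - 87x^2 + 2523x - 25080. Since g(x) = h(x - 29) where h(x) = x^3 - 691, and h is irreducible over Q (because 691 is not a perfect cube, so h has no rational root, and a monic cubic with no rational root is irreducible), g is also irreducible (irreducibility is preserved under the substitution x → x - 29). Hence m_α(x) = x^3 - 87x^2 + 2523x - 25080.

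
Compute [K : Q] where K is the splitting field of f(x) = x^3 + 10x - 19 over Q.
[K : Q] = 6

By the rational root test, any rational root of the monic integer polynomial f(x) = x^3 + 10x - 19 must be an integer dividing the constant term -19, i.e. one of ±{1, 19}. Evaluating: f(1) = -8, f(-1) = -30, f(19) = 7030, f(-19) = -7068; none is 0, so f has no rational root and is therefore irreducible over Q (a cubic with no linear factor over a field is irreducible). For an irreducible cubic, the Galois group is A_3 or S_3 according as the discriminant disc(f) = -4a^3 - 27b^2 = -4·(10)^3 - 27·(-19)^2 = -13747 is or is not a square in Q. Here disc(f) = -13747 is not a perfect square in Q, so the Galois group of f over Q is not contained in A_3 and must be all of S_3. The splitting field has degree |S_3| = 6 over Q, so [K : Q] = 6.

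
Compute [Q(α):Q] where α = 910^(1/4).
[Q(α):Q] = 4

α is a root of x^4 - 910. By Eisenstein's criterion at the prime p = 2 (which divides the constant term 910 but p^2 = 4 does not, since 910 is squarefree), x^4 - 910 is irreducible over Q. Hence [Q(α):Q] = 4.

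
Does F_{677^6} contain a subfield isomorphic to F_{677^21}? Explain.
No: F_{677^21} is not a subfield of F_{677^6}

F_{p^m} embeds in F_{p^n} iff m | n. Here 21 ∤ 6 (since 6 = 0·21 + 6 with remainder 6 ≠ 0), so F_{677^21} is not a subfield of F_{677^6}. Equivalently: if it were, the tower law would give 21 = [F_{677^21}:F_677] dividing [F_{677^6}:F_677] = 6, contradiction.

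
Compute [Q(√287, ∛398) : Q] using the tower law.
[Q(√287, ∛398) : Q] = 6

Let L = Q(√287, ∛398). Since Q(√287) ⊂ L and [Q(√287):Q] = 2, the tower law gives 2 | [L:Q]. Likewise Q(∛398) ⊂ L with [Q(∛398):Q] = 3 (because 398 is not a perfect cube), so 3 | [L:Q]. As gcd(2,3) = 1, [L:Q] is divisible by 6. Conversely L is generated over Q by √287 and ∛398, so [L:Q] ≤ 2·3 = 6. Therefore [Q(√287, ∛398) : Q] = 6.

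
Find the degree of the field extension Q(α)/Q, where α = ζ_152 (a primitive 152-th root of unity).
[Q(α):Q] = 72

The minimal polynomial of ζ_152 over Q is the 152-th cyclotomic polynomial Φ_152(x), which is irreducible over Q and has degree φ(152) = 72. Hence [Q(α):Q] = φ(152) = 72.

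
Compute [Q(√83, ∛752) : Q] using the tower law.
[Q(√83, ∛752) : Q] = 6

Let L = Q(√83, ∛752). Since Q(√83) ⊂ L and [Q(√83):Q] = 2, the tower law gives 2 | [L:Q]. Likewise Q(∛752) ⊂ L with [Q(∛752):Q] = 3 (because 752 is not a perfect cube), so 3 | [L:Q]. As gcd(2,3) = 1, [L:Q] is divisible by 6. Conversely L is generated over Q by √83 and ∛752, so [L:Q] ≤ 2·3 = 6. Therefore [Q(√83, ∛752) : Q] = 6.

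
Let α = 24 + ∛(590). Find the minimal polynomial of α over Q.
m_α(x) = x^3 - 72x^2 + 1728x - 14414

Set β = α - 24 = ∛(590), so β^3 = 590. Then (α - 24)^3 - 590 = 0, i.e. α is a root of g(x) = (x - 24)^3 - 590 = x^3 - 72x^2 + 1728x - 14414. Since g(x) = h(x - 24) where h(x) = x^3 - 590, and h is irreducible over Q (because 590 is not a perfect cube, so h has no rational root, and a monic cubic with no rational root is irreducible), g is also irreducible (irreducibility is preserved under the substitution x → x - 24). Hence m_α(x) = x^3 - 72x^2 + 1728x - 14414.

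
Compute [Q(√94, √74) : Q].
[Q(√94, √74) : Q] = 4

[Q(√94):Q] = 2 (min poly x^2 - 94, irreducible since 94 is squarefree > 1). For the top step, suppose √74 ∈ Q(√94), say √74 = c + d√94 with c, d ∈ Q. Squaring: 74 = c^2 + 94d^2 + 2cd√94. Since √94 ∉ Q this forces 2cd = 0. If d = 0 then √74 = c ∈ Q, contradicting 74 squarefree > 1. If c = 0 then 74 = 94d^2, so 94·74 = (94d)^2 is a perfect square in Q — but 94·74 = 6956 is not a perfect square (since 94 and 74 are distinct squarefree integers). Contradiction. Hence √74 ∉ Q(√94), so x^2 - 74 stays irreducible over Q(√94) and [Q(√94, √74) : Q(√94)] = 2. By the tower law, [Q(√94, √74) : Q] = 2 · 2 = 4.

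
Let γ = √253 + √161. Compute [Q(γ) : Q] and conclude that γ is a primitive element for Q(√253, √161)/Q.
[Q(γ) : Q] = 4 (equivalently, Q(γ) = Q(√253, √161))

Obviously Q(γ) ⊆ Q(√253, √161), and [Q(√253, √161):Q] = 4 (since 253, 161 are distinct squarefree integers > 1 with 40733 not a perfect square). To show equality we compute the minimal polynomial of γ. From γ = √253 + √161: γ^2 = 253 + 2√(40733) + 161 = 414 + 2√(40733), so γ^2 - 414 = 2√(40733); squaring, (γ^2 - 414)^2 = 4·40733, i.e. γ^4 - 828γ^2 + 171396 - 162932 = 0, i.e. γ^4 - 828γ^2 + 8464 = 0. So γ is a root of x^4 - 828x^2 + 8464. This polynomial is irreducible over Q: it has no rational root (each ±√253 ± √161 is irrational), and any factorization into two quadratics over Q would force √(40733) ∈ Q (pairing opposite roots) or √253, √161 ∈ Q (other pairings), all impossible. Hence [Q(γ):Q] = 4 = [Q(√253, √161):Q], so Q(γ) = Q(√253, √161).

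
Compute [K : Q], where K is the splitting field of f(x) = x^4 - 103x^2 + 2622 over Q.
[K : Q] = 4

Solving the quadratic in x^2: x^2 = (103 ± √(103^2 - 4·2622))/2 = (103 ± √121)/2 = (103 ± 11)/2, giving x^2 = 57 or x^2 = 46. So f(x) = (x^2 - 57)(x^2 - 46) and the roots of f are ±√57, ±√46. Hence the splitting field is K = Q(√57, √46). Since 57 and 46 are distinct squarefree integers > 1, their product 2622 is not a perfect square, so √46 ∉ Q(√57). By the tower law [K:Q] = [Q(√57,√46):Q(√57)] · [Q(√57):Q] = 2 · 2 = 4.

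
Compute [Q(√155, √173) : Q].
[Q(√155, √173) : Q] = 4

[Q(√155):Q] = 2 (min poly x^2 - 155, irreducible since 155 is squarefree > 1). For the top step, suppose √173 ∈ Q(√155), say √173 = c + d√155 with c, d ∈ Q. Squaring: 173 = c^2 + 155d^2 + 2cd√155. Since √155 ∉ Q this forces 2cd = 0. If d = 0 then √173 = c ∈ Q, contradicting 173 squarefree > 1. If c = 0 then 173 = 155d^2, so 155·173 = (155d)^2 is a perfect square in Q — but 155·173 = 26815 is not a perfect square (since 155 and 173 are distinct squarefree integers). Contradiction. Hence √173 ∉ Q(√155), so x^2 - 173 stays irreducible over Q(√155) and [Q(√155, √173) : Q(√155)] = 2. By the tower law, [Q(√155, √173) : Q] = 2 · 2 = 4.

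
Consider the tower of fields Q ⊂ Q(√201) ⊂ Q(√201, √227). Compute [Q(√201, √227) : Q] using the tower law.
[Q(√201, √227) : Q] = 4

[Q(√201):Q] = 2 (min poly x^2 - 201, irreducible since 201 is squarefree > 1). For the top step, suppose √227 ∈ Q(√201), say √227 = c + d√201 with c, d ∈ Q. Squaring: 227 = c^2 + 201d^2 + 2cd√201. Since √201 ∉ Q this forces 2cd = 0. If d = 0 then √227 = c ∈ Q, contradicting 227 squarefree > 1. If c = 0 then 227 = 201d^2, so 201·227 = (201d)^2 is a perfect square in Q — but 201·227 = 45627 is not a perfect square (since 201 and 227 are distinct squarefree integers). Contradiction. Hence √227 ∉ Q(√201), so x^2 - 227 stays irreducible over Q(√201) and [Q(√201, √227) : Q(√201)] = 2. By the tower law, [Q(√201, √227) : Q] = 2 · 2 = 4.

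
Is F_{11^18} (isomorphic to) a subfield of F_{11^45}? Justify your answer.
No: F_{11^18} is not a subfield of F_{11^45}

F_{p^m} embeds in F_{p^n} iff m | n. Here 18 ∤ 45 (since 45 = 2·18 + 9 with remainder 9 ≠ 0), so F_{11^18} is not a subfield of F_{11^45}. Equivalently: if it were, the tower law would give 18 = [F_{11^18}:F_11] dividing [F_{11^45}:F_11] = 45, contradiction.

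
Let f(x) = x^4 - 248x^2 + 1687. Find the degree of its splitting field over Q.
[K : Q] = 4

Solving the quadratic in x^2: x^2 = (248 ± √(248^2 - 4·1687))/2 = (248 ± √54756)/2 = (248 ± 234)/2, giving x^2 = 7 or x^2 = 241. So f(x) = (x^2 - 7)(x^2 - 241) and the roots of f are ±√7, ±√241. Hence the splitting field is K = Q(√7, √241). Since 7 and 241 are distinct squarefree integers > 1, their product 1687 is not a perfect square, so √241 ∉ Q(√7). By the tower law [K:Q] = [Q(√7,√241):Q(√7)] · [Q(√7):Q] = 2 · 2 = 4.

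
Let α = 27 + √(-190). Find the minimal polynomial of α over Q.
m_α(x) = x^2 - 54x + 919

From α - 27 = √(-190), squaring gives (α - 27)^2 = -190, i.e. α^2 - 54α + 729 = -190, so α^2 - 54α + 919 = 0. The discriminant of x^2 - 54x + 919 is (-54)^2 - 4·(919) = 2916 - 3676 = -760, and 4·(-190) is not a perfect square in Q since -190 is squarefree and ≠ 1. Hence x^2 - 54x + 919 is irreducible over Q and is the minimal polynomial of α.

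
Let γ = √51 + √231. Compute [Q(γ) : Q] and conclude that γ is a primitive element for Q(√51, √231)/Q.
[Q(γ) : Q] = 4 (equivalently, Q(γ) = Q(√51, √231))

Obviously Q(γ) ⊆ Q(√51, √231), and [Q(√51, √231):Q] = 4 (since 51, 231 are distinct squarefree integers > 1 with 11781 not a perfect square). To show equality we compute the minimal polynomial of γ. From γ = √51 + √231: γ^2 = 51 + 2√(11781) + 231 = 282 + 2√(11781), so γ^2 - 282 = 2√(11781); squaring, (γ^2 - 282)^2 = 4·11781, i.e. γ^4 - 564γ^2 + 79524 - 47124 = 0, i.e. γ^4 - 564γ^2 + 32400 = 0. So γ is a root of x^4 - 564x^2 + 32400. This polynomial is irreducible over Q: it has no rational root (each ±√51 ± √231 is irrational), and any factorization into two quadratics over Q would force √(11781) ∈ Q (pairing opposite roots) or √51, √231 ∈ Q (other pairings), all impossible. Hence [Q(γ):Q] = 4 = [Q(√51, √231):Q], so Q(γ) = Q(√51, √231).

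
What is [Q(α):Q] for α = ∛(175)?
[Q(α):Q] = 3

The minimal polynomial of α is x^3 - 175, irreducible over Q since 175 is not a perfect cube (so x^3 - 175 has no rational root). Hence [Q(α):Q] = deg(m_α) = 3.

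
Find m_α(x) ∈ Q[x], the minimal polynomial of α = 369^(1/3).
m_α(x) = x^3 - 369

α satisfies α^3 = 369, so x^3 - 369 annihilates α. By the rational root test, a rational root p/q (in lowest terms) of x^3 - 369 would satisfy p^3 = 369 q^3, forcing q = 1 and p^3 = 369; but 369 is not a perfect cube, contradiction. A monic cubic over Q with no rational root is irreducible (any nontrivial factorization would include a linear factor). Hence x^3 - 369 is the minimal polynomial of α, and in particular [Q(α):Q] = 3.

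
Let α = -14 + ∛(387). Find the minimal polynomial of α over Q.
m_α(x) = x^3 + 42x^2 + 588x + 2357

Set β = α + 14 = ∛(387), so β^3 = 387. Then (α + 14)^3 - 387 = 0, i.e. α is a root of g(x) = (x + 14)^3 - 387 = x^3 + 42x^2 + 588x + 2357. Since g(x) = h(x + 14) where h(x) = x^3 - 387, and h is irreducible over Q (because 387 is not a perfect cube, so h has no rational root, and a monic cubic with no rational root is irreducible), g is also irreducible (irreducibility is preserved under the substitution x → x + 14). Hence m_α(x) = x^3 + 42x^2 + 588x + 2357.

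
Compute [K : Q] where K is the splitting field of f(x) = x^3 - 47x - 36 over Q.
[K : Q] = 6

By the rational root test, any rational root of the monic integer polynomial f(x) = x^3 - 47x - 36 must be an integer dividing the constant term -36, i.e. one of ±{1, 2, 3, 4, 6, 9, 12, 18, 36}. Evaluating: f(1) = -82, f(-1) = 10, f(2) = -122, f(-2) = 50, f(3) = -150, f(-3) = 78, f(4) = -160, f(-4) = 88, f(6) = -102, f(-6) = 30, f(9) = 270, f(-9) = -342, f(12) = 1128, f(-12) = -1200, f(18) = 4950, f(-18) = -5022, f(36) = 44928, f(-36) = -45000; none is 0, so f has no rational root and is therefore irreducible over Q (a cubic with no linear factor over a field is irreducible). For an irreducible cubic, the Galois group is A_3 or S_3 according as the discriminant disc(f) = -4a^3 - 27b^2 = -4·(-47)^3 - 27·(-36)^2 = 380300 is or is not a square in Q. Here disc(f) = 380300 is not a perfect square in Q, so the Galois group of f over Q is not contained in A_3 and must be all of S_3. The splitting field has degree |S_3| = 6 over Q, so [K : Q] = 6.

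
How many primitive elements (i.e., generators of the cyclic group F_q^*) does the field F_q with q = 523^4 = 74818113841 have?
There are φ(74818113840) = 17980784640 primitive elements

F_q^* is cyclic of order q - 1 = 74818113840. A cyclic group of order m has exactly φ(m) generators. Here m = 74818113840 = 2^4 · 3^2 · 5 · 17 · 29 · 131 · 1609, so the number of primitive elements is φ(74818113840) = 17980784640.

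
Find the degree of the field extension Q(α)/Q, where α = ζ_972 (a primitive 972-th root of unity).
[Q(α):Q] = 324

The minimal polynomial of ζ_972 over Q is the 972-th cyclotomic polynomial Φ_972(x), which is irreducible over Q and has degree φ(972) = 324. Hence [Q(α):Q] = φ(972) = 324.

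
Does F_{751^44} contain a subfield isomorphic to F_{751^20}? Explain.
No: F_{751^20} is not a subfield of F_{751^44}

F_{p^m} embeds in F_{p^n} iff m | n. Here 20 ∤ 44 (since 44 = 2·20 + 4 with remainder 4 ≠ 0), so F_{751^20} is not a subfield of F_{751^44}. Equivalently: if it were, the tower law would give 20 = [F_{751^20}:F_751] dividing [F_{751^44}:F_751] = 44, contradiction.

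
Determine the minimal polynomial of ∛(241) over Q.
m_α(x) = x^3 - 241

α satisfies α^3 = 241, so x^3 - 241 annihilates α. By the rational root test, a rational root p/q (in lowest terms) of x^3 - 241 would satisfy p^3 = 241 q^3, forcing q = 1 and p^3 = 241; but 241 is not a perfect cube, contradiction. A monic cubic over Q with no rational root is irreducible (any nontrivial factorization would include a linear factor). Hence x^3 - 241 is the minimal polynomial of α, and in particular [Q(α):Q] = 3.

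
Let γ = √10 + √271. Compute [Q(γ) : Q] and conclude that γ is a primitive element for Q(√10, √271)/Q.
[Q(γ) : Q] = 4 (equivalently, Q(γ) = Q(√10, √271))

Obviously Q(γ) ⊆ Q(√10, √271), and [Q(√10, √271):Q] = 4 (since 10, 271 are distinct squarefree integers > 1 with 2710 not a perfect square). To show equality we compute the minimal polynomial of γ. From γ = √10 + √271: γ^2 = 10 + 2√(2710) + 271 = 281 + 2√(2710), so γ^2 - 281 = 2√(2710); squaring, (γ^2 - 281)^2 = 4·2710, i.e. γ^4 - 562γ^2 + 78961 - 10840 = 0, i.e. γ^4 - 562γ^2 + 68121 = 0. So γ is a root of x^4 - 562x^2 + 68121. This polynomial is irreducible over Q: it has no rational root (each ±√10 ± √271 is irrational), and any factorization into two quadratics over Q would force √(2710) ∈ Q (pairing opposite roots) or √10, √271 ∈ Q (other pairings), all impossible. Hence [Q(γ):Q] = 4 = [Q(√10, √271):Q], so Q(γ) = Q(√10, √271).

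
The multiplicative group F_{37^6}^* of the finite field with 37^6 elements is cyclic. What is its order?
|F_{37^6}^*| = 2565726408

F_{37^6} has 37^6 = 2565726409 elements; its multiplicative group consists of all nonzero elements, so |F_{37^6}^*| = 2565726409 - 1 = 2565726408. (It is cyclic since any finite subgroup of the multiplicative group of a field is cyclic.)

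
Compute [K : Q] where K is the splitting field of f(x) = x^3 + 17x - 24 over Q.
[K : Q] = 6

By the rational root test, any rational root of the monic integer polynomial f(x) = x^3 + 17x - 24 must be an integer dividing the constant term -24, i.e. one of ±{1, 2, 3, 4, 6, 8, 12, 24}. Evaluating: f(1) = -6, f(-1) = -42, f(2) = 18, f(-2) = -66, f(3) = 54, f(-3) = -102, f(4) = 108, f(-4) = -156, f(6) = 294, f(-6) = -342, f(8) = 624, f(-8) = -672, f(12) = 1908, f(-12) = -1956, f(24) = 14208, f(-24) = -14256; none is 0, so f has no rational root and is therefore irreducible over Q (a cubic with no linear factor over a field is irreducible). For an irreducible cubic, the Galois group is A_3 or S_3 according as the discriminant disc(f) = -4a^3 - 27b^2 = -4·(17)^3 - 27·(-24)^2 = -35204 is or is not a square in Q. Here disc(f) = -35204 is not a perfect square in Q, so the Galois group of f over Q is not contained in A_3 and must be all of S_3. The splitting field has degree |S_3| = 6 over Q, so [K : Q] = 6.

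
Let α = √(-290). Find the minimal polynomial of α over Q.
m_α(x) = x^2 + 290

α satisfies α^2 + 290 = 0, so x^2 + 290 annihilates α. Since d = -290 is squarefree and ≠ 1, it is not a perfect square in Q, so x^2 + 290 has no rational root and is therefore irreducible over Q (a degree-2 polynomial over a field is irreducible iff it has no root). Hence m_α(x) = x^2 + 290.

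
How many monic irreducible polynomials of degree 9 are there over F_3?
There are 2184 monic irreducible polynomials of degree 9 over F_3

Each element of F_{3^9} that lies in no proper subfield is a root of exactly one monic irreducible of degree 9 over F_3, and each such polynomial has 9 distinct roots in F_{3^9}. By Möbius inversion the count is N_3(9) = (1/9) Σ_{d|9} μ(9/d) · 3^d = (1/9)(μ(9)·3^1 + μ(3)·3^3 + μ(1)·3^9) = 19656/9 = 2184.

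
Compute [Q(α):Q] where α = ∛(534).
[Q(α):Q] = 3

The minimal polynomial of α is x^3 - 534, irreducible over Q since 534 is not a perfect cube (so x^3 - 534 has no rational root). Hence [Q(α):Q] = deg(m_α) = 3.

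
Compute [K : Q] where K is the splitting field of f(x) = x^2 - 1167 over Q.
[K : Q] = 2

f(x) = x^2 - 1167 factors as (x - √1167)(x + √1167). The splitting field is K = Q(√1167). Since 1167 is squarefree and > 1, it is not a perfect square, so x^2 - 1167 is irreducible over Q and [Q(√1167) : Q] = 2. Hence [K : Q] = 2.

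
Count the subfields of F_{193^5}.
F_{193^5} has 2 subfields

The subfields of F_{p^n} are exactly the fields F_{p^d} for d | n (each is the fixed field of the unique index-d subgroup of Gal(F_{p^n}/F_p) ≅ Z/nZ). The divisors of n = 5 are {1, 5}, giving 2 subfields: F_{193^1}, F_{193^5}.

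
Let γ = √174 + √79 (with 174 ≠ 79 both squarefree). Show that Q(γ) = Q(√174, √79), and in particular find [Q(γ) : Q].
[Q(γ) : Q] = 4 (equivalently, Q(γ) = Q(√174, √79))

Obviously Q(γ) ⊆ Q(√174, √79), and [Q(√174, √79):Q] = 4 (since 174, 79 are distinct squarefree integers > 1 with 13746 not a perfect square). To show equality we compute the minimal polynomial of γ. From γ = √174 + √79: γ^2 = 174 + 2√(13746) + 79 = 253 + 2√(13746), so γ^2 - 253 = 2√(13746); squaring, (γ^2 - 253)^2 = 4·13746, i.e. γ^4 - 506γ^2 + 64009 - 54984 = 0, i.e. γ^4 - 506γ^2 + 9025 = 0. So γ is a root of x^4 - 506x^2 + 9025. This polynomial is irreducible over Q: it has no rational root (each ±√174 ± √79 is irrational), and any factorization into two quadratics over Q would force √(13746) ∈ Q (pairing opposite roots) or √174, √79 ∈ Q (other pairings), all impossible. Hence [Q(γ):Q] = 4 = [Q(√174, √79):Q], so Q(γ) = Q(√174, √79).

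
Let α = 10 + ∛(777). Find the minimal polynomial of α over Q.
m_α(x) = x^3 - 30x^2 + 300x - 1777

Set β = α - 10 = ∛(777), so β^3 = 777. Then (α - 10)^3 - 777 = 0, i.e. α is a root of g(x) = (x - 10)^3 - 777 = x^3 - 30x^2 + 300x - 1777. Since g(x) = h(x - 10) where h(x) = x^3 - 777, and h is irreducible over Q (because 777 is not a perfect cube, so h has no rational root, and a monic cubic with no rational root is irreducible), g is also irreducible (irreducibility is preserved under the substitution x → x - 10). Hence m_α(x) = x^3 - 30x^2 + 300x - 1777.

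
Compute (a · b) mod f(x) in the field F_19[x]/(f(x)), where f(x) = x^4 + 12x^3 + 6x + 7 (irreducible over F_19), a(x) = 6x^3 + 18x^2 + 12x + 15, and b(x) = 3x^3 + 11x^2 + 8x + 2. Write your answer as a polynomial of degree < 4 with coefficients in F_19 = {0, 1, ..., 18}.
a · b ≡ 3x^3 + 6x^2 + 2x + 5 (mod f(x))

Multiply in F_19[x]: a(x)·b(x) = (6x^3 + 18x^2 + 12x + 15)·(3x^3 + 11x^2 + 8x + 2) = 18x^6 + 6x^5 + 16x^4 + 10x^3 + 12x^2 + 11x + 11. This has degree ≥ 4, so divide by f(x) over F_19: 18x^6 + 6x^5 + 16x^4 + 10x^3 + 12x^2 + 11x + 11 = (18x^2 + 18x + 9)·(x^4 + 12x^3 + 6x + 7) + (3x^3 + 6x^2 + 2x + 5). Hence a·b ≡ 3x^3 + 6x^2 + 2x + 5 (mod f). (F_19[x]/(f) is a field with 19^4 = 130321 elements since f is irreducible of degree 4.)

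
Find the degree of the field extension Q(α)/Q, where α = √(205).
[Q(α):Q] = 2

[Q(α):Q] equals the degree of the minimal polynomial of α. Here α^2 = 205 and x^2 - 205 is irreducible (d = 205 is squarefree, ≠ 1, hence not a square), so deg(m_α) = 2. Thus [Q(α):Q] = 2.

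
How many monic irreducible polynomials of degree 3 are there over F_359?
There are 15422640 monic irreducible polynomials of degree 3 over F_359

Each element of F_{359^3} that lies in no proper subfield is a root of exactly one monic irreducible of degree 3 over F_359, and each such polynomial has 3 distinct roots in F_{359^3}. By Möbius inversion the count is N_359(3) = (1/3) Σ_{d|3} μ(3/d) · 359^d = (1/3)(μ(3)·359^1 + μ(1)·359^3) = 46267920/3 = 15422640.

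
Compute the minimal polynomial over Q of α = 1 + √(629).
m_α(x) = x^2 - 2x - 628

From α - 1 = √(629), squaring gives (α - 1)^2 = 629, i.e. α^2 - 2α + 1 = 629, so α^2 - 2α - 628 = 0. The discriminant of x^2 - 2x - 628 is (-2)^2 - 4·(-628) = 4 + 2512 = 2516, and 4·(629) is not a perfect square in Q since 629 is squarefree and ≠ 1. Hence x^2 - 2x - 628 is irreducible over Q and is the minimal polynomial of α.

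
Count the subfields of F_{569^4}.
F_{569^4} has 3 subfields

The subfields of F_{p^n} are exactly the fields F_{p^d} for d | n (each is the fixed field of the unique index-d subgroup of Gal(F_{p^n}/F_p) ≅ Z/nZ). The divisors of n = 4 are {1, 2, 4}, giving 3 subfields: F_{569^1}, F_{569^2}, F_{569^4}.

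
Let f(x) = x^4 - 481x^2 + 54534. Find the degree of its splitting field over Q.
[K : Q] = 4

Solving the quadratic in x^2: x^2 = (481 ± √(481^2 - 4·54534))/2 = (481 ± √13225)/2 = (481 ± 115)/2, giving x^2 = 298 or x^2 = 183. So f(x) = (x^2 - 298)(x^2 - 183) and the roots of f are ±√298, ±√183. Hence the splitting field is K = Q(√298, √183). Since 298 and 183 are distinct squarefree integers > 1, their product 54534 is not a perfect square, so √183 ∉ Q(√298). By the tower law [K:Q] = [Q(√298,√183):Q(√298)] · [Q(√298):Q] = 2 · 2 = 4.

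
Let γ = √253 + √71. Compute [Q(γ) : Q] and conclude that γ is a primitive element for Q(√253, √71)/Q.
[Q(γ) : Q] = 4 (equivalently, Q(γ) = Q(√253, √71))

Obviously Q(γ) ⊆ Q(√253, √71), and [Q(√253, √71):Q] = 4 (since 253, 71 are distinct squarefree integers > 1 with 17963 not a perfect square). To show equality we compute the minimal polynomial of γ. From γ = √253 + √71: γ^2 = 253 + 2√(17963) + 71 = 324 + 2√(17963), so γ^2 - 324 = 2√(17963); squaring, (γ^2 - 324)^2 = 4·17963, i.e. γ^4 - 648γ^2 + 104976 - 71852 = 0, i.e. γ^4 - 648γ^2 + 33124 = 0. So γ is a root of x^4 - 648x^2 + 33124. This polynomial is irreducible over Q: it has no rational root (each ±√253 ± √71 is irrational), and any factorization into two quadratics over Q would force √(17963) ∈ Q (pairing opposite roots) or √253, √71 ∈ Q (other pairings), all impossible. Hence [Q(γ):Q] = 4 = [Q(√253, √71):Q], so Q(γ) = Q(√253, √71).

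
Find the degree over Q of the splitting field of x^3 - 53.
[K : Q] = 6

The roots of x^3 - 53 are ∛53, ω∛53, ω^2∛53 where ω = e^(2πi/3) is a primitive cube root of unity, so K = Q(∛53, ω). Now [Q(∛53):Q] = 3 (since 53 is not a perfect cube, x^3 - 53 is irreducible) and [Q(ω):Q] = 2. Both 2 and 3 divide [K:Q], and [K:Q] ≤ 3·2 = 6, so [K:Q] = 6. (Equivalently: Q(∛53) ⊂ R but ω ∉ R, so [K : Q(∛53)] = 2.)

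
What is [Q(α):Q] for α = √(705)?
[Q(α):Q] = 2

[Q(α):Q] equals the degree of the minimal polynomial of α. Here α^2 = 705 and x^2 - 705 is irreducible (d = 705 is squarefree, ≠ 1, hence not a square), so deg(m_α) = 2. Thus [Q(α):Q] = 2.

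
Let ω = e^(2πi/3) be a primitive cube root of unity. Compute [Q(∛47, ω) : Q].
[Q(∛47, ω) : Q] = 6

[Q(∛47):Q] = 3 (min poly x^3 - 47, irreducible since 47 is not a perfect cube). [Q(ω):Q] = 2 (min poly x^2 + x + 1). Since Q(∛47) ⊂ R and ω ∉ R, we have ω ∉ Q(∛47), so x^2 + x + 1 remains irreducible over Q(∛47) and [Q(∛47, ω) : Q(∛47)] = 2. By the tower law, [Q(∛47, ω) : Q] = 3 · 2 = 6. (In fact Q(∛47, ω) is the splitting field of x^3 - 47 over Q.)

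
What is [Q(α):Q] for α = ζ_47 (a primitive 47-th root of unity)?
[Q(α):Q] = 46

The minimal polynomial of ζ_47 over Q is the 47-th cyclotomic polynomial Φ_47(x), which is irreducible over Q and has degree φ(47) = 46. Hence [Q(α):Q] = φ(47) = 46.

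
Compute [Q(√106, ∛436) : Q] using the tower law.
[Q(√106, ∛436) : Q] = 6

Let L = Q(√106, ∛436). Since Q(√106) ⊂ L and [Q(√106):Q] = 2, the tower law gives 2 | [L:Q]. Likewise Q(∛436) ⊂ L with [Q(∛436):Q] = 3 (because 436 is not a perfect cube), so 3 | [L:Q]. As gcd(2,3) = 1, [L:Q] is divisible by 6. Conversely L is generated over Q by √106 and ∛436, so [L:Q] ≤ 2·3 = 6. Therefore [Q(√106, ∛436) : Q] = 6.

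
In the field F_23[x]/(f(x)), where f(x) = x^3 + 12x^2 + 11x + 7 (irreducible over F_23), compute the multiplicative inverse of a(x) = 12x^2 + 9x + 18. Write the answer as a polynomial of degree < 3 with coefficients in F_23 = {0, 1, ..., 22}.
a(x)^(-1) ≡ 2x^2 + 2x + 13 (mod f(x))

Since f is irreducible over F_23, F_23[x]/(f) is a field and a(x) ≠ 0 has an inverse. Apply the extended Euclidean algorithm to f(x) and a(x) in F_23[x]: f(x) = (2x + 11)·a(x) + (14x + 16);  a(x) = (14x + 6)·(14x + 16) + (14). The last nonzero remainder is the constant 14 = gcd(f, a) in F_23. Back-substituting through the division chain expresses 14 = s(x)·a(x) + t(x)·f(x) with s(x) ≡ 5x^2 + 5x + 21 (mod f), so (5x^2 + 5x + 21)·a(x) ≡ 14 (mod f). Multiplying by 14^(-1) ≡ 5 in F_23 gives a(x)^(-1) ≡ 5·(5x^2 + 5x + 21) ≡ 2x^2 + 2x + 13 (mod f). Check: (12x^2 + 9x + 18)·(2x^2 + 2x + 13) = x^4 + 19x^3 + 3x^2 + 15x + 4 ≡ 1 (mod x^3 + 12x^2 + 11x + 7).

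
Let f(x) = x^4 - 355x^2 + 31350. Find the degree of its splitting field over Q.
[K : Q] = 4

Solving the quadratic in x^2: x^2 = (355 ± √(355^2 - 4·31350))/2 = (355 ± √625)/2 = (355 ± 25)/2, giving x^2 = 190 or x^2 = 165. So f(x) = (x^2 - 190)(x^2 - 165) and the roots of f are ±√190, ±√165. Hence the splitting field is K = Q(√190, √165). Since 190 and 165 are distinct squarefree integers > 1, their product 31350 is not a perfect square, so √165 ∉ Q(√190). By the tower law [K:Q] = [Q(√190,√165):Q(√190)] · [Q(√190):Q] = 2 · 2 = 4.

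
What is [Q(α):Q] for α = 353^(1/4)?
[Q(α):Q] = 4

α is a root of x^4 - 353. By Eisenstein's criterion at the prime p = 353 (which divides the constant term 353 but p^2 = 124609 does not, since 353 is squarefree), x^4 - 353 is irreducible over Q. Hence [Q(α):Q] = 4.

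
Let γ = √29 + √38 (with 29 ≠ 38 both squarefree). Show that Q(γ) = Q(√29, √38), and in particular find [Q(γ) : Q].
[Q(γ) : Q] = 4 (equivalently, Q(γ) = Q(√29, √38))

Obviously Q(γ) ⊆ Q(√29, √38), and [Q(√29, √38):Q] = 4 (since 29, 38 are distinct squarefree integers > 1 with 1102 not a perfect square). To show equality we compute the minimal polynomial of γ. From γ = √29 + √38: γ^2 = 29 + 2√(1102) + 38 = 67 + 2√(1102), so γ^2 - 67 = 2√(1102); squaring, (γ^2 - 67)^2 = 4·1102, i.e. γ^4 - 134γ^2 + 4489 - 4408 = 0, i.e. γ^4 - 134γ^2 + 81 = 0. So γ is a root of x^4 - 134x^2 + 81. This polynomial is irreducible over Q: it has no rational root (each ±√29 ± √38 is irrational), and any factorization into two quadratics over Q would force √(1102) ∈ Q (pairing opposite roots) or √29, √38 ∈ Q (other pairings), all impossible. Hence [Q(γ):Q] = 4 = [Q(√29, √38):Q], so Q(γ) = Q(√29, √38).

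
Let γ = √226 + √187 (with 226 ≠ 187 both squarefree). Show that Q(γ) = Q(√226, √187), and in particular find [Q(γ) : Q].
[Q(γ) : Q] = 4 (equivalently, Q(γ) = Q(√226, √187))

Obviously Q(γ) ⊆ Q(√226, √187), and [Q(√226, √187):Q] = 4 (since 226, 187 are distinct squarefree integers > 1 with 42262 not a perfect square). To show equality we compute the minimal polynomial of γ. From γ = √226 + √187: γ^2 = 226 + 2√(42262) + 187 = 413 + 2√(42262), so γ^2 - 413 = 2√(42262); squaring, (γ^2 - 413)^2 = 4·42262, i.e. γ^4 - 826γ^2 + 170569 - 169048 = 0, i.e. γ^4 - 826γ^2 + 1521 = 0. So γ is a root of x^4 - 826x^2 + 1521. This polynomial is irreducible over Q: it has no rational root (each ±√226 ± √187 is irrational), and any factorization into two quadratics over Q would force √(42262) ∈ Q (pairing opposite roots) or √226, √187 ∈ Q (other pairings), all impossible. Hence [Q(γ):Q] = 4 = [Q(√226, √187):Q], so Q(γ) = Q(√226, √187).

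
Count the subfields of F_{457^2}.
F_{457^2} has 2 subfields

The subfields of F_{p^n} are exactly the fields F_{p^d} for d | n (each is the fixed field of the unique index-d subgroup of Gal(F_{p^n}/F_p) ≅ Z/nZ). The divisors of n = 2 are {1, 2}, giving 2 subfields: F_{457^1}, F_{457^2}.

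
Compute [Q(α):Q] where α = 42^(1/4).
[Q(α):Q] = 4

α is a root of x^4 - 42. By Eisenstein's criterion at the prime p = 2 (which divides the constant term 42 but p^2 = 4 does not, since 42 is squarefree), x^4 - 42 is irreducible over Q. Hence [Q(α):Q] = 4.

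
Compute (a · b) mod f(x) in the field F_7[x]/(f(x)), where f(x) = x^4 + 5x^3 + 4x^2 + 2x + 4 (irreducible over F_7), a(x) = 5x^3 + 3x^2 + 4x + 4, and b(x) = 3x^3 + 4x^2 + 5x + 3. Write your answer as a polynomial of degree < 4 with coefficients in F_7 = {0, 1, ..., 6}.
a · b ≡ 6x^3 + 6x^2 + 2x + 4 (mod f(x))

Multiply in F_7[x]: a(x)·b(x) = (5x^3 + 3x^2 + 4x + 4)·(3x^3 + 4x^2 + 5x + 3) = x^6 + x^5 + 2x^3 + 3x^2 + 4x + 5. This has degree ≥ 4, so divide by f(x) over F_7: x^6 + x^5 + 2x^3 + 3x^2 + 4x + 5 = (x^2 + 3x + 2)·(x^4 + 5x^3 + 4x^2 + 2x + 4) + (6x^3 + 6x^2 + 2x + 4). Hence a·b ≡ 6x^3 + 6x^2 + 2x + 4 (mod f). (F_7[x]/(f) is a field with 7^4 = 2401 elements since f is irreducible of degree 4.)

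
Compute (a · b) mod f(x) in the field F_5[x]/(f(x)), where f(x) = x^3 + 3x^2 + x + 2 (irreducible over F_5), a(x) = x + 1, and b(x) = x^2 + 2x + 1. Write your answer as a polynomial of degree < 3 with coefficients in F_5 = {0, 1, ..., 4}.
a · b ≡ 2x + 4 (mod f(x))

Multiply in F_5[x]: a(x)·b(x) = (x + 1)·(x^2 + 2x + 1) = x^3 + 3x^2 + 3x + 1. This has degree ≥ 3, so divide by f(x) over F_5: x^3 + 3x^2 + 3x + 1 = (1)·(x^3 + 3x^2 + x + 2) + (2x + 4). Hence a·b ≡ 2x + 4 (mod f). (F_5[x]/(f) is a field with 5^3 = 125 elements since f is irreducible of degree 3.)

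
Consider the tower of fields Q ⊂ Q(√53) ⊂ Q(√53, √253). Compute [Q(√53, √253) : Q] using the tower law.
[Q(√53, √253) : Q] = 4

[Q(√53):Q] = 2 (min poly x^2 - 53, irreducible since 53 is squarefree > 1). For the top step, suppose √253 ∈ Q(√53), say √253 = c + d√53 with c, d ∈ Q. Squaring: 253 = c^2 + 53d^2 + 2cd√53. Since √53 ∉ Q this forces 2cd = 0. If d = 0 then √253 = c ∈ Q, contradicting 253 squarefree > 1. If c = 0 then 253 = 53d^2, so 53·253 = (53d)^2 is a perfect square in Q — but 53·253 = 13409 is not a perfect square (since 53 and 253 are distinct squarefree integers). Contradiction. Hence √253 ∉ Q(√53), so x^2 - 253 stays irreducible over Q(√53) and [Q(√53, √253) : Q(√53)] = 2. By the tower law, [Q(√53, √253) : Q] = 2 · 2 = 4.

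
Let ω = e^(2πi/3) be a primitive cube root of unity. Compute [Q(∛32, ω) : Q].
[Q(∛32, ω) : Q] = 6

[Q(∛32):Q] = 3 (min poly x^3 - 32, irreducible since 32 is not a perfect cube). [Q(ω):Q] = 2 (min poly x^2 + x + 1). Since Q(∛32) ⊂ R and ω ∉ R, we have ω ∉ Q(∛32), so x^2 + x + 1 remains irreducible over Q(∛32) and [Q(∛32, ω) : Q(∛32)] = 2. By the tower law, [Q(∛32, ω) : Q] = 3 · 2 = 6. (In fact Q(∛32, ω) is the splitting field of x^3 - 32 over Q.)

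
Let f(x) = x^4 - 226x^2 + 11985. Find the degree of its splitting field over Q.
[K : Q] = 4

Solving the quadratic in x^2: x^2 = (226 ± √(226^2 - 4·11985))/2 = (226 ± √3136)/2 = (226 ± 56)/2, giving x^2 = 141 or x^2 = 85. So f(x) = (x^2 - 141)(x^2 - 85) and the roots of f are ±√141, ±√85. Hence the splitting field is K = Q(√141, √85). Since 141 and 85 are distinct squarefree integers > 1, their product 11985 is not a perfect square, so √85 ∉ Q(√141). By the tower law [K:Q] = [Q(√141,√85):Q(√141)] · [Q(√141):Q] = 2 · 2 = 4.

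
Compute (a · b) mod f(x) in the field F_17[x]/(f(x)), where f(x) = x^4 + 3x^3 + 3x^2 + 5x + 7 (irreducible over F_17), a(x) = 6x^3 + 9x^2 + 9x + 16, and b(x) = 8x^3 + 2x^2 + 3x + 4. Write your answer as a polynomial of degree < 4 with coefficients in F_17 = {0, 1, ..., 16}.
a · b ≡ 11x^3 + x^2 + 5x + 8 (mod f(x))

Multiply in F_17[x]: a(x)·b(x) = (6x^3 + 9x^2 + 9x + 16)·(8x^3 + 2x^2 + 3x + 4) = 14x^6 + 16x^5 + 6x^4 + 10x^3 + 10x^2 + 16x + 13. This has degree ≥ 4, so divide by f(x) over F_17: 14x^6 + 16x^5 + 6x^4 + 10x^3 + 10x^2 + 16x + 13 = (14x^2 + 8x + 8)·(x^4 + 3x^3 + 3x^2 + 5x + 7) + (11x^3 + x^2 + 5x + 8). Hence a·b ≡ 11x^3 + x^2 + 5x + 8 (mod f). (F_17[x]/(f) is a field with 17^4 = 83521 elements since f is irreducible of degree 4.)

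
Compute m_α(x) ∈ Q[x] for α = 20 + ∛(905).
m_α(x) = x^3 - 60x^2 + 1200x - 8905

Set β = α - 20 = ∛(905), so β^3 = 905. Then (α - 20)^3 - 905 = 0, i.e. α is a root of g(x) = (x - 20)^3 - 905 = x^3 - 60x^2 + 1200x - 8905. Since g(x) = h(x - 20) where h(x) = x^3 - 905, and h is irreducible over Q (because 905 is not a perfect cube, so h has no rational root, and a monic cubic with no rational root is irreducible), g is also irreducible (irreducibility is preserved under the substitution x → x - 20). Hence m_α(x) = x^3 - 60x^2 + 1200x - 8905.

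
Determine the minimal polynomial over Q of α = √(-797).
m_α(x) = x^2 + 797

α satisfies α^2 + 797 = 0, so x^2 + 797 annihilates α. Since d = -797 is squarefree and ≠ 1, it is not a perfect square in Q, so x^2 + 797 has no rational root and is therefore irreducible over Q (a degree-2 polynomial over a field is irreducible iff it has no root). Hence m_α(x) = x^2 + 797.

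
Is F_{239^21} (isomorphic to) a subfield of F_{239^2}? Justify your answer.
No: F_{239^21} is not a subfield of F_{239^2}

F_{p^m} embeds in F_{p^n} iff m | n. Here 21 ∤ 2 (since 2 = 0·21 + 2 with remainder 2 ≠ 0), so F_{239^21} is not a subfield of F_{239^2}. Equivalently: if it were, the tower law would give 21 = [F_{239^21}:F_239] dividing [F_{239^2}:F_239] = 2, contradiction.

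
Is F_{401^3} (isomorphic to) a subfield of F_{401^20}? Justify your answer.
No: F_{401^3} is not a subfield of F_{401^20}

F_{p^m} embeds in F_{p^n} iff m | n. Here 3 ∤ 20 (since 20 = 6·3 + 2 with remainder 2 ≠ 0), so F_{401^3} is not a subfield of F_{401^20}. Equivalently: if it were, the tower law would give 3 = [F_{401^3}:F_401] dividing [F_{401^20}:F_401] = 20, contradiction.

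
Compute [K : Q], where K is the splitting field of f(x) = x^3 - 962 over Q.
[K : Q] = 6

The roots of x^3 - 962 are ∛962, ω∛962, ω^2∛962 where ω = e^(2πi/3) is a primitive cube root of unity, so K = Q(∛962, ω). Now [Q(∛962):Q] = 3 (since 962 is not a perfect cube, x^3 - 962 is irreducible) and [Q(ω):Q] = 2. Both 2 and 3 divide [K:Q], and [K:Q] ≤ 3·2 = 6, so [K:Q] = 6. (Equivalently: Q(∛962) ⊂ R but ω ∉ R, so [K : Q(∛962)] = 2.)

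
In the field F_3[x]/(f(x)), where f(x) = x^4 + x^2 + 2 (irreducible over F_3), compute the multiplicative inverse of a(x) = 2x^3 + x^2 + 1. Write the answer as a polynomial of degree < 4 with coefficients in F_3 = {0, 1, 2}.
a(x)^(-1) ≡ 2x^2 + 2x + 1 (mod f(x))

Since f is irreducible over F_3, F_3[x]/(f) is a field and a(x) ≠ 0 has an inverse. Apply the extended Euclidean algorithm to f(x) and a(x) in F_3[x]: f(x) = (2x + 2)·a(x) + (2x^2 + x);  a(x) = (x)·(2x^2 + x) + (1). The last nonzero remainder is the constant 1 = gcd(f, a) in F_3. Back-substituting through the division chain expresses 1 = s(x)·a(x) + t(x)·f(x) with s(x) ≡ 2x^2 + 2x + 1 (mod f), so a(x)^(-1) ≡ s(x) = 2x^2 + 2x + 1 (mod f). Check: (2x^3 + x^2 + 1)·(2x^2 + 2x + 1) = x^5 + x^3 + 2x + 1 ≡ 1 (mod x^4 + x^2 + 2).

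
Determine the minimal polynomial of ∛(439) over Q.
m_α(x) = x^3 - 439

α satisfies α^3 = 439, so x^3 - 439 annihilates α. By the rational root test, a rational root p/q (in lowest terms) of x^3 - 439 would satisfy p^3 = 439 q^3, forcing q = 1 and p^3 = 439; but 439 is not a perfect cube, contradiction. A monic cubic over Q with no rational root is irreducible (any nontrivial factorization would include a linear factor). Hence x^3 - 439 is the minimal polynomial of α, and in particular [Q(α):Q] = 3.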